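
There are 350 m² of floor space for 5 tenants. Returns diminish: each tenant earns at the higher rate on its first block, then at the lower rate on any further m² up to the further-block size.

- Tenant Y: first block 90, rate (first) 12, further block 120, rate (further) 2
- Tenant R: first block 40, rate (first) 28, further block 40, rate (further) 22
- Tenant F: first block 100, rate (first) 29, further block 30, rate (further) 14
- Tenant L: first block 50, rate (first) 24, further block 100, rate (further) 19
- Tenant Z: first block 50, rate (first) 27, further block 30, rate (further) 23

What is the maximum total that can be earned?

8900

Treat each block as its own option and order by rate: Tenant F/T1 29 > Tenant R/T1 28 > Tenant Z/T1 27 > Tenant L/T1 24 > Tenant Z/T2 23 > Tenant R/T2 22 > Tenant L/T2 19 > Tenant F/T2 14 > Tenant Y/T1 12 > Tenant Y/T2 2.
Fill Tenant F T1 block (100 at 29) ; 250 left.
Tenant R T1 at 28: fill all 40 ; 210 left.
Tenant Z/T1 (27): +50 ; 160 left.
Tenant L T1 at 24: fill all 50 ; 110 left.
Tenant Z/T2 (23): +30 ; 80 left.
Tenant R T2 at 22: fill all 40 ; 40 left.
Tenant L T2 at 19: only 40 left, fill 40.
Total = 29×100 + 28×40 + 27×50 + 24×50 + 23×30 + 22×40 + 19×40 = 8900.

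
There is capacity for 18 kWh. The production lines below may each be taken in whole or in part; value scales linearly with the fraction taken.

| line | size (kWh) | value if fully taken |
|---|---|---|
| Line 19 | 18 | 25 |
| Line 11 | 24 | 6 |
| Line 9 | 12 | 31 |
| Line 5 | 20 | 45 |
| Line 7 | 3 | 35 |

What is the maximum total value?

Rank by value-to-size ratio: Line 7 35/3≈11.7, Line 9 31/12≈2.58, Line 5 45/20≈2.25, Line 19 25/18≈1.39, Line 11 6/24≈0.25.
Line 7: take in full, 3 kWh for value 35 ; 15 left.
Take all of Line 9 (12 kWh, value 31) ; 3 kWh left.
Only 3 kWh remain; take 3/20 of Line 5 for value 45×3/20 = 6.75.
Total value = 72.75.

72.75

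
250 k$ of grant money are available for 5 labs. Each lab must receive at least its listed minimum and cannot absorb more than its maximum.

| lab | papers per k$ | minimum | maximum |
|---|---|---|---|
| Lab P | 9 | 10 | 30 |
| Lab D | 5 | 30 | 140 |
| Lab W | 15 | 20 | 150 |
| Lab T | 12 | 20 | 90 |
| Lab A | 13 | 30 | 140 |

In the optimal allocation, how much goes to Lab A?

40

Meeting every minimum uses 10+30+20+20+30 = 110 k$, leaving 140.
Highest papers per k$ first: Lab W 15 > Lab A 13 > Lab T 12 > Lab P 9 > Lab D 5.
Lab W takes 130 more to reach its cap of 150 → 10 left.
Lab A has room for 110 more but only 10 remain, so it gets 40.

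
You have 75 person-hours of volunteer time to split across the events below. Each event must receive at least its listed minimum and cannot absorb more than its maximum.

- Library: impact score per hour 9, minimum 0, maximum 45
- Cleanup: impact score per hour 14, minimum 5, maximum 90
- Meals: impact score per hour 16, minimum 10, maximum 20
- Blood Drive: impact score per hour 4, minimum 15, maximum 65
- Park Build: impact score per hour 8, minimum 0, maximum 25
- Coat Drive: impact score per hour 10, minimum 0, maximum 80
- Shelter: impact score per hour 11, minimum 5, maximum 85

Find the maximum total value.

925

Meeting every minimum uses 0+5+10+15+0+0+5 = 35 person-hours, leaving 40.
Highest impact score per hour first: Meals 16 > Cleanup 14 > Shelter 11 > Coat Drive 10 > Library 9 > Park Build 8 > Blood Drive 4.
Meals: +10 to 20 (cap) ; 30 left.
Cleanup has room for 85 more but only 30 remain, so it gets 35.
Total = 14×35 + 16×20 + 4×15 + 11×5 = 925.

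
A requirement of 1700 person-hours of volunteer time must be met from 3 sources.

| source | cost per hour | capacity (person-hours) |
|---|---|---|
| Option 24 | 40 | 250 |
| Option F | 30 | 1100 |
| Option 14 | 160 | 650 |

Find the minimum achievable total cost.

Fill from the cheapest source first.
Option F (30): use full 1100 → 600 person-hours to go.
Option 24 at 40: take all 250 person-hours → 350 still needed.
Option 14 (160): take the remaining 350 → done.
Cost = 1100×30 + 250×40 + 350×160 = 99000.

99000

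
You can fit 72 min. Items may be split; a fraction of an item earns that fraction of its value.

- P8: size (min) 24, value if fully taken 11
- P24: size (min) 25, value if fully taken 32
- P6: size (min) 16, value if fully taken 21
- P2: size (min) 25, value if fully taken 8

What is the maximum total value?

66.24

Rank by value-to-size ratio: P6 21/16≈1.31, P24 32/25≈1.28, P8 11/24≈0.458, P2 8/25≈0.32.
Take all of P6 (16 min, value 21) → 56 min left.
All 25 min of P24 fit (value 32) → 31 remain.
All 24 min of P8 fit (value 11) → 7 remain.
Only 7 min remain; take 7/25 of P2 for value 8×7/25 = 2.24.
Total value = 66.24.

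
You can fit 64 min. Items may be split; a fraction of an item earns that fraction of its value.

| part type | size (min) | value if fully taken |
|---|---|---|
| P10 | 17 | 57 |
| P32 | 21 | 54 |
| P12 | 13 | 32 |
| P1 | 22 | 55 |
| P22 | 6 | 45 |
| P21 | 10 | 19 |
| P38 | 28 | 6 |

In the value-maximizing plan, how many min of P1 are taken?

Sort by value density: P22 45/6≈7.5, P10 57/17≈3.35, P32 54/21≈2.57, P1 55/22≈2.5, P12 32/13≈2.46, P21 19/10≈1.9, P38 6/28≈0.214.
Take all of P22 (6 min, value 45) → 58 min left.
P10: take in full, 17 min for value 57 → 41 left.
All 21 min of P32 fit (value 54) → 20 remain.
Only 20 min remain; take 20/22 of P1 for value 55×20/22 = 50.

20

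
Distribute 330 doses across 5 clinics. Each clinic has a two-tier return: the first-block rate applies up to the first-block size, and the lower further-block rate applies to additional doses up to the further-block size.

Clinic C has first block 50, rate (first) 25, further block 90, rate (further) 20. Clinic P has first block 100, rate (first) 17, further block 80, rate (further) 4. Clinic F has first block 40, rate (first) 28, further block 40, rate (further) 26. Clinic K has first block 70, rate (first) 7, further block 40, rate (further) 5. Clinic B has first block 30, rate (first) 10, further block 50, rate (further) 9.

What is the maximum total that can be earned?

7010

Order all 10 blocks by rate: Clinic F/tier1 28 > Clinic F/tier2 26 > Clinic C/tier1 25 > Clinic C/tier2 20 > Clinic P/tier1 17 > Clinic B/tier1 10 > Clinic B/tier2 9 > Clinic K/tier1 7 > Clinic K/tier2 5 > Clinic P/tier2 4.
Fill Clinic F tier1 block (40 at 28) → 290 left.
Clinic F/tier2 (26): +40 → 250 left.
Clinic C/tier1 (25): +50 → 200 left.
Clinic C/tier2 (20): +90 → 110 left.
Fill Clinic P tier1 block (100 at 17) → 10 left.
Clinic B/tier1: +10 of 30 at 10; pool empty.
Total = 28×40 + 26×40 + 25×50 + 20×90 + 17×100 + 10×10 = 7010.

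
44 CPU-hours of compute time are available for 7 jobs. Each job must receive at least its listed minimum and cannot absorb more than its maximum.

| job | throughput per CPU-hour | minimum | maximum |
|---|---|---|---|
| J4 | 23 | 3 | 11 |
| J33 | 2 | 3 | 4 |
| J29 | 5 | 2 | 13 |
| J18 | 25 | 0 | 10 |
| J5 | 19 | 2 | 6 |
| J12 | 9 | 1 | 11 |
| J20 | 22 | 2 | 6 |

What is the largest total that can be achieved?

819

Meeting every minimum uses 3+3+2+0+2+1+2 = 13 CPU-hours, leaving 31.
Highest throughput per CPU-hour first: J18 25 > J4 23 > J20 22 > J5 19 > J12 9 > J29 5 > J33 2.
Give J18 10 more to hit its cap of 10 → 21 left.
J4: +8 to 11 (cap) → 13 left.
Give J20 4 more to hit its cap of 6 → 9 left.
J5: +4 to 6 (cap) → 5 left.
J12: +5 (room for 10) → 6. Pool exhausted.
Total = 23×11 + 2×3 + 5×2 + 25×10 + 19×6 + 9×6 + 22×6 = 819.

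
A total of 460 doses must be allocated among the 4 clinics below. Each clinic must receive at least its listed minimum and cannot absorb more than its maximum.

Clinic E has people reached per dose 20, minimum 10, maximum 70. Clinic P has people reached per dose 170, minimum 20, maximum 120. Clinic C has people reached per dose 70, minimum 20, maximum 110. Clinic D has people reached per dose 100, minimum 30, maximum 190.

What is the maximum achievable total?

Meeting every minimum uses 10+20+20+30 = 80 doses, leaving 380.
Order the clinics by people reached per dose: Clinic P 170 > Clinic D 100 > Clinic C 70 > Clinic E 20.
Clinic P: +100 to 120 (cap) — 280 left.
Clinic D takes 160 more to reach its cap of 190 — 120 left.
Clinic C: +90 to 110 (cap) — 30 left.
Only 30 left; Clinic E takes them to reach 40.
Total = 20×40 + 170×120 + 70×110 + 100×190 = 47900.

47900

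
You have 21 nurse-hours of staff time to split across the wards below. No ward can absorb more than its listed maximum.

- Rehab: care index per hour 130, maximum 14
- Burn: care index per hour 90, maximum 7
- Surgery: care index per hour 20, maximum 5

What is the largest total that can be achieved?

2450

Highest care index per hour first: Rehab 130 > Burn 90 > Surgery 20.
Give Rehab 14 to hit its cap of 14 → 7 left.
Burn: +7 to 7 (cap) → 0 left.
Total = 130×14 + 90×7 = 2450.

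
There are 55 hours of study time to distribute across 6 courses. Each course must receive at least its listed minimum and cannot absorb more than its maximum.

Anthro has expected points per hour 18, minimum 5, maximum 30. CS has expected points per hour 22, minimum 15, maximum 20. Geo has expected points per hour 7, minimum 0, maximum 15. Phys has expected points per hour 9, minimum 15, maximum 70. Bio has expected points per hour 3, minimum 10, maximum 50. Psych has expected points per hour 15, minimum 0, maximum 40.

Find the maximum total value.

785

Meeting every minimum uses 5+15+0+15+10+0 = 45 hours, leaving 10.
Rank by expected points per hour: CS 22 > Anthro 18 > Psych 15 > Phys 9 > Geo 7 > Bio 3.
CS takes 5 more to reach its cap of 20 → 5 left.
Only 5 left; Anthro takes them to reach 10.
Total = 18×10 + 22×20 + 9×15 + 3×10 = 785.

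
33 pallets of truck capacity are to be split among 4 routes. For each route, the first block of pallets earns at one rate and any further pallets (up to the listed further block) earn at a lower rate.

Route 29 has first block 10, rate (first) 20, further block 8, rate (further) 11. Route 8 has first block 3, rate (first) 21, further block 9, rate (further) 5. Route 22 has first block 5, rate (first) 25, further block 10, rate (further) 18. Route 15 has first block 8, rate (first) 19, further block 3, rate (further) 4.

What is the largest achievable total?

Rank every tier by rate: Route 22/first 25 > Route 8/first 21 > Route 29/first 20 > Route 15/first 19 > Route 22/second 18 > Route 29/second 11 > Route 8/second 5 > Route 15/second 4.
Route 22 first at 25: fill all 5 → 28 left.
Route 8 first at 21: fill all 3 → 25 left.
Route 29/first (20): +10 → 15 left.
Route 15 first at 19: fill all 8 → 7 left.
7 remain; put them into Route 22 second at 18.
Total = 25×5 + 21×3 + 20×10 + 19×8 + 18×7 = 666.

666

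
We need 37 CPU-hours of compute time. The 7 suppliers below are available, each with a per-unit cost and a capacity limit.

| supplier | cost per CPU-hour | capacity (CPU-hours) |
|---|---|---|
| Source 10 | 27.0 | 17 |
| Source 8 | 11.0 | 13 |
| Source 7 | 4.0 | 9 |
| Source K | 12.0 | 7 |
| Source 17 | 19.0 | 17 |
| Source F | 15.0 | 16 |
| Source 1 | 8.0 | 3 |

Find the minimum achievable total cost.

Use suppliers in increasing cost order.
Source 7 at 4.0: take all 9 CPU-hours ; 28 still needed.
Source 1 (8.0): use full 3 ; 25 CPU-hours to go.
Source 8 at 11.0: take all 13 CPU-hours ; 12 still needed.
Take 7 from Source K at 12.0 ; need 5 more.
Source F (15.0): take the remaining 5 ; done.
Source 17, Source 10: unused.
Cost = 9×4.0 + 3×8.0 + 13×11.0 + 7×12.0 + 5×15.0 = 362.

362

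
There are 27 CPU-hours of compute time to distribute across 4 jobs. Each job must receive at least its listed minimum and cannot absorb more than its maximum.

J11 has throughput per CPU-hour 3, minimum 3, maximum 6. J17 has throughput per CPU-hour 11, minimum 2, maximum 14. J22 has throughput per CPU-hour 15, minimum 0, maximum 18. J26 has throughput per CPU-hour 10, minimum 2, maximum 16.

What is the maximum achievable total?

Meeting every minimum uses 3+2+0+2 = 7 CPU-hours, leaving 20.
Order the jobs by throughput per CPU-hour: J22 15 > J17 11 > J26 10 > J11 3.
J22: +18 to 18 (cap) → 2 left.
J17: +2 (room for 12) → 4. Pool exhausted.
Total = 3×3 + 11×4 + 15×18 + 10×2 = 343.

343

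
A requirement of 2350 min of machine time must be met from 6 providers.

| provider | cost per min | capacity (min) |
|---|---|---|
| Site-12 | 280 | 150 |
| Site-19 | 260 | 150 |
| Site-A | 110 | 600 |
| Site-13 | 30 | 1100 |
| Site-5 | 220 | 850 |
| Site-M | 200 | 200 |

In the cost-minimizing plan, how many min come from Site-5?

Cheapest first:
Site-13 (30): use full 1100 — 1250 min to go.
Take 600 from Site-A at 110 — need 650 more.
Site-M at 200: take all 200 min — 450 still needed.
Take 450 from Site-5 at 220 to finish.
Site-19, Site-12: unused.

450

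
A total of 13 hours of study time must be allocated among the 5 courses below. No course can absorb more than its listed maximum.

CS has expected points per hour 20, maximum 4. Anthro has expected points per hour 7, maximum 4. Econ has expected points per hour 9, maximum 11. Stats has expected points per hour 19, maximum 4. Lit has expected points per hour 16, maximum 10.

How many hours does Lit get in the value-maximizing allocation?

Rank by expected points per hour: CS 20 > Stats 19 > Lit 16 > Econ 9 > Anthro 7.
Give CS 4 to hit its cap of 4 → 9 left.
Stats takes 4 to reach its cap of 4 → 5 left.
Lit has room for 10 but only 5 remain, so it gets 5.

5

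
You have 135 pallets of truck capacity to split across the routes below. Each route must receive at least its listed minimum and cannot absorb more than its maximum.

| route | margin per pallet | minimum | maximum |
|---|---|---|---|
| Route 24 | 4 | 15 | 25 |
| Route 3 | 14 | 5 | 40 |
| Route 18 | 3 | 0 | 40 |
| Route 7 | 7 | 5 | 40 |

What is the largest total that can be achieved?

Meeting every minimum uses 15+5+0+5 = 25 pallets, leaving 110.
Rank by margin per pallet: Route 3 14 > Route 7 7 > Route 24 4 > Route 18 3.
Route 3 takes 35 more to reach its cap of 40 — 75 left.
Route 7: +35 to 40 (cap) — 40 left.
Give Route 24 10 more to hit its cap of 25 — 30 left.
Route 18 has room for 40 more but only 30 remain, so it gets 30.
Total = 4×25 + 14×40 + 3×30 + 7×40 = 1030.

1030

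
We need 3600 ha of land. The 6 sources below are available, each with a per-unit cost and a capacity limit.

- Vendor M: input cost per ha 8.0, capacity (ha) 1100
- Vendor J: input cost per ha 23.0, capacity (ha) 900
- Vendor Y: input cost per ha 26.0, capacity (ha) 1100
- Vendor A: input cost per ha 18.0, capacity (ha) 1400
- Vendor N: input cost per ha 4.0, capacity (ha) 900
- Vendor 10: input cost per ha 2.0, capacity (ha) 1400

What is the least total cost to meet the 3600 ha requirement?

18800

Cheapest first:
Vendor 10 (2.0): use full 1400 → 2200 ha to go.
Vendor N at 4.0: take all 900 ha → 1300 still needed.
Vendor M (8.0): use full 1100 → 200 ha to go.
Take 200 from Vendor A at 18.0 to finish.
Vendor J, Vendor Y: unused.
Cost = 1400×2.0 + 900×4.0 + 1100×8.0 + 200×18.0 = 18800.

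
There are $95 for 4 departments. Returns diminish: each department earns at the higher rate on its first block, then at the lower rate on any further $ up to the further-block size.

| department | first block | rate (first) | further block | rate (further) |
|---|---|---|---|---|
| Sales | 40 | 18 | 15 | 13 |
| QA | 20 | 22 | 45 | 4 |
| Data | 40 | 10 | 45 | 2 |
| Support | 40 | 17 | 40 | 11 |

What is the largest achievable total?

Treat each block as its own option and order by rate: QA/T1 22 > Sales/T1 18 > Support/T1 17 > Sales/T2 13 > Support/T2 11 > Data/T1 10 > QA/T2 4 > Data/T2 2.
Fill QA T1 block (20 at 22) → 75 left.
Sales/T1 (18): +40 → 35 left.
Support T1 at 17: only 35 left, fill 35.
Total = 22×20 + 18×40 + 17×35 = 1755.

1755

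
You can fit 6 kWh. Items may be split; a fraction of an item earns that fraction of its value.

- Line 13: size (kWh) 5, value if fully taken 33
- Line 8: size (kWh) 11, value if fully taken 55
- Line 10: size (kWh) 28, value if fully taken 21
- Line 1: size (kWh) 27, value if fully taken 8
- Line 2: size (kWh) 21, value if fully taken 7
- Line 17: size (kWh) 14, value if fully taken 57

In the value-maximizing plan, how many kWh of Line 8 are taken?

1

Best value per unit of size first: Line 13 33/5≈6.6, Line 8 55/11≈5, Line 17 57/14≈4.07, Line 10 21/28≈0.75, Line 2 7/21≈0.333, Line 1 8/27≈0.296.
All 5 kWh of Line 13 fit (value 33) → 1 remain.
1 kWh left: a 1/11 share of Line 8 gives 55×1/11 = 5.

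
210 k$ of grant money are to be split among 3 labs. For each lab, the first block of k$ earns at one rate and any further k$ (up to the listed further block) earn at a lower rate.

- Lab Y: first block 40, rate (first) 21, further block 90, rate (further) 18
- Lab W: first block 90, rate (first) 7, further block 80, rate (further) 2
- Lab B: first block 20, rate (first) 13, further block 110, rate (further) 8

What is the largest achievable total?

Rank every tier by rate: Lab Y/T1 21 > Lab Y/T2 18 > Lab B/T1 13 > Lab B/T2 8 > Lab W/T1 7 > Lab W/T2 2.
Fill Lab Y T1 block (40 at 21) — 170 left.
Fill Lab Y T2 block (90 at 18) — 80 left.
Fill Lab B T1 block (20 at 13) — 60 left.
Lab B/T2: +60 of 110 at 8; pool empty.
Total = 21×40 + 18×90 + 13×20 + 8×60 = 3200.

3200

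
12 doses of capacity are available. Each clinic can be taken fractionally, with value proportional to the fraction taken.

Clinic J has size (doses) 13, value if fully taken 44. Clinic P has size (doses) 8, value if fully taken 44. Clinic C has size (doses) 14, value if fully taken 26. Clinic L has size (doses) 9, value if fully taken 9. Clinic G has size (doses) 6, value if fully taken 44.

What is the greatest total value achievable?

Best value per unit of size first: Clinic G 44/6≈7.33, Clinic P 44/8≈5.5, Clinic J 44/13≈3.38, Clinic C 26/14≈1.86, Clinic L 9/9≈1.
Take all of Clinic G (6 doses, value 44) ; 6 doses left.
Only 6 doses remain; take 6/8 of Clinic P for value 44×6/8 = 33.
Total value = 77.

77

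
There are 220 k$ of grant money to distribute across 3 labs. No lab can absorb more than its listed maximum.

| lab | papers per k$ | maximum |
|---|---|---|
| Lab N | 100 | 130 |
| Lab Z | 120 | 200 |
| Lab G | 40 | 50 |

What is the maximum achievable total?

26000

Rank by papers per k$: Lab Z 120 > Lab N 100 > Lab G 40.
Lab Z takes 200 to reach its cap of 200 — 20 left.
Lab N: +20 (room for 130) → 20. Pool exhausted.
Total = 100×20 + 120×200 = 26000.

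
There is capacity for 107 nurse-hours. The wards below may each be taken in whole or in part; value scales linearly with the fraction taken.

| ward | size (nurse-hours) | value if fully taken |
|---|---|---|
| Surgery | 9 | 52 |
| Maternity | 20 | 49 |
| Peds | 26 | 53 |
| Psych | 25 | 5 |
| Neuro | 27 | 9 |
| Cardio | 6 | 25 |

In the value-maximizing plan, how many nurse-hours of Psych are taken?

19

Rank by value-to-size ratio: Surgery 52/9≈5.78, Cardio 25/6≈4.17, Maternity 49/20≈2.45, Peds 53/26≈2.04, Neuro 9/27≈0.333, Psych 5/25≈0.2.
All 9 nurse-hours of Surgery fit (value 52) → 98 remain.
All 6 nurse-hours of Cardio fit (value 25) → 92 remain.
All 20 nurse-hours of Maternity fit (value 49) → 72 remain.
Take all of Peds (26 nurse-hours, value 53) → 46 nurse-hours left.
All 27 nurse-hours of Neuro fit (value 9) → 19 remain.
Only 19 nurse-hours remain; take 19/25 of Psych for value 5×19/25 = 3.8.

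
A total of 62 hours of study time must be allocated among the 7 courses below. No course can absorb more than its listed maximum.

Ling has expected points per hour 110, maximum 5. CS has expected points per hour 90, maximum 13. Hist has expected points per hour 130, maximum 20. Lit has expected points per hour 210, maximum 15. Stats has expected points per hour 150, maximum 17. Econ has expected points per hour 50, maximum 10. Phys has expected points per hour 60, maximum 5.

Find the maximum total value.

Highest expected points per hour first: Lit 210 > Stats 150 > Hist 130 > Ling 110 > CS 90 > Phys 60 > Econ 50.
Lit takes 15 to reach its cap of 15 — 47 left.
Give Stats 17 to hit its cap of 17 — 30 left.
Give Hist 20 to hit its cap of 20 — 10 left.
Give Ling 5 to hit its cap of 5 — 5 left.
CS has room for 13 but only 5 remain, so it gets 5.
Total = 110×5 + 90×5 + 130×20 + 210×15 + 150×17 = 9300.

9300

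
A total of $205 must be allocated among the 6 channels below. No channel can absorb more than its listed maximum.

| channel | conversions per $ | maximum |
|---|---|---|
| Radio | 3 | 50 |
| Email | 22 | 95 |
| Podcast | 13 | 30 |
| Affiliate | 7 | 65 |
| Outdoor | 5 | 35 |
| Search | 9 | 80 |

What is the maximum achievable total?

Rank by conversions per $: Email 22 > Podcast 13 > Search 9 > Affiliate 7 > Outdoor 5 > Radio 3.
Email: +95 to 95 (cap) — 110 left.
Podcast: +30 to 30 (cap) — 80 left.
Search takes 80 to reach its cap of 80 — 0 left.
Total = 22×95 + 13×30 + 9×80 = 3200.

3200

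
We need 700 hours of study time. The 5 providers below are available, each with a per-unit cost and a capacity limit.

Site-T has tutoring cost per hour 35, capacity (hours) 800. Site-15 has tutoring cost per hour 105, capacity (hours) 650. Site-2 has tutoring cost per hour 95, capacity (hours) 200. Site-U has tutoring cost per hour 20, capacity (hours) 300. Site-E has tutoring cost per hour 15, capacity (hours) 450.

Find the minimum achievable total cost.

11750

Fill from the cheapest provider first.
Site-E at 15: take all 450 hours → 250 still needed.
Site-U (20): take the remaining 250 → done.
Site-T, Site-2, Site-15: unused.
Cost = 450×15 + 250×20 = 11750.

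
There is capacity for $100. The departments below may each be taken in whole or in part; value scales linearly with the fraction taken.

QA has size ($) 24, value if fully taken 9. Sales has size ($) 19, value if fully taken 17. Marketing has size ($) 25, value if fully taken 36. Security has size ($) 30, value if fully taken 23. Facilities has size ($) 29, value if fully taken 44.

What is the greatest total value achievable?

Sort by value density: Facilities 44/29≈1.52, Marketing 36/25≈1.44, Sales 17/19≈0.895, Security 23/30≈0.767, QA 9/24≈0.375.
All 29 $ of Facilities fit (value 44) ; 71 remain.
Marketing: take in full, 25 $ for value 36 ; 46 left.
Take all of Sales (19 $, value 17) ; 27 $ left.
27 $ left: a 27/30 share of Security gives 23×27/30 = 20.7.
Total value = 117.7.

117.7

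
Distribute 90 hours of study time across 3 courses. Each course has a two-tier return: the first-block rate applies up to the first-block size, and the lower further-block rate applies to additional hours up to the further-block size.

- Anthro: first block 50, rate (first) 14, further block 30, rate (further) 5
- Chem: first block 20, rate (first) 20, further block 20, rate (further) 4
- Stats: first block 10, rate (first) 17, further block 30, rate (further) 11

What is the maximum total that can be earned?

1380

Order all 6 blocks by rate: Chem/tier1 20 > Stats/tier1 17 > Anthro/tier1 14 > Stats/tier2 11 > Anthro/tier2 5 > Chem/tier2 4.
Chem tier1 at 20: fill all 20 → 70 left.
Stats tier1 at 17: fill all 10 → 60 left.
Anthro tier1 at 14: fill all 50 → 10 left.
10 remain; put them into Stats tier2 at 11.
Total = 20×20 + 17×10 + 14×50 + 11×10 = 1380.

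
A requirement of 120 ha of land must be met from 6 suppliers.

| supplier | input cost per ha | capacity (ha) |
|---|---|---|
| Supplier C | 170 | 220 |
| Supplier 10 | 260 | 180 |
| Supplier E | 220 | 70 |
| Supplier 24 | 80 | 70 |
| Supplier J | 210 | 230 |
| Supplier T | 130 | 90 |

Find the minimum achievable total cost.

Cheapest first:
Take 70 from Supplier 24 at 80 — need 50 more.
Supplier T at 130: take 50 of its 90 — requirement met.
Supplier C, Supplier J, Supplier E, Supplier 10: unused.
Cost = 70×80 + 50×130 = 12100.

12100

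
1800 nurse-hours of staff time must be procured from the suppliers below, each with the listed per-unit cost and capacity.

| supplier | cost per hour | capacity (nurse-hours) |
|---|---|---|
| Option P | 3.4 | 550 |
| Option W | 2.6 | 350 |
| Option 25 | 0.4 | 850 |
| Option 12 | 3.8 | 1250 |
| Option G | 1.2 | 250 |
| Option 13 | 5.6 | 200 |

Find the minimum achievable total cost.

Fill from the cheapest supplier first.
Option 25 (0.4): use full 850 → 950 nurse-hours to go.
Option G at 1.2: take all 250 nurse-hours → 700 still needed.
Option W (2.6): use full 350 → 350 nurse-hours to go.
Take 350 from Option P at 3.4 to finish.
Option 12, Option 13: unused.
Cost = 850×0.4 + 250×1.2 + 350×2.6 + 350×3.4 = 2740.

2740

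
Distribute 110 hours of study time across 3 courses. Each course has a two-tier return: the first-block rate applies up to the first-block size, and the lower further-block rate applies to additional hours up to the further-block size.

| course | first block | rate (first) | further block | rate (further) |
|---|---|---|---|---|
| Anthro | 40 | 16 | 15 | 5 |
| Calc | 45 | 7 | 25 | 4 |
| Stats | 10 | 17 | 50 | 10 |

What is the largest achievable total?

1380

Rank every tier by rate: Stats/tier1 17 > Anthro/tier1 16 > Stats/tier2 10 > Calc/tier1 7 > Anthro/tier2 5 > Calc/tier2 4.
Stats tier1 at 17: fill all 10 — 100 left.
Fill Anthro tier1 block (40 at 16) — 60 left.
Stats tier2 at 10: fill all 50 — 10 left.
Calc tier1 at 7: only 10 left, fill 10.
Total = 17×10 + 16×40 + 10×50 + 7×10 = 1380.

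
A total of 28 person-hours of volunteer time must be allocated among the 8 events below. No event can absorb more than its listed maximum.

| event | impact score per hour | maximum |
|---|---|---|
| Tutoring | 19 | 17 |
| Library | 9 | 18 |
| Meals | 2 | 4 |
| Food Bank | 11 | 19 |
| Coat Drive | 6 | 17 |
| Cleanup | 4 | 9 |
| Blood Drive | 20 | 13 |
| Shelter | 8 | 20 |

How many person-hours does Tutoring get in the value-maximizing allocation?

Order the events by impact score per hour: Blood Drive 20 > Tutoring 19 > Food Bank 11 > Library 9 > Shelter 8 > Coat Drive 6 > Cleanup 4 > Meals 2.
Blood Drive takes 13 to reach its cap of 13 — 15 left.
Tutoring has room for 17 but only 15 remain, so it gets 15.

15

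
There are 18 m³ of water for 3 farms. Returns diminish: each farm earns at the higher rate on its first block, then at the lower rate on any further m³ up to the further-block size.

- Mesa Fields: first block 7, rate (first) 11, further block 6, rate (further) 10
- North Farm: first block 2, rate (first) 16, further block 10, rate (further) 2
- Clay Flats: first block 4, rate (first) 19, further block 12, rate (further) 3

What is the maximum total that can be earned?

Order all 6 blocks by rate: Clay Flats/T1 19 > North Farm/T1 16 > Mesa Fields/T1 11 > Mesa Fields/T2 10 > Clay Flats/T2 3 > North Farm/T2 2.
Fill Clay Flats T1 block (4 at 19) — 14 left.
Fill North Farm T1 block (2 at 16) — 12 left.
Mesa Fields/T1 (11): +7 — 5 left.
5 remain; put them into Mesa Fields T2 at 10.
Total = 19×4 + 16×2 + 11×7 + 10×5 = 235.

235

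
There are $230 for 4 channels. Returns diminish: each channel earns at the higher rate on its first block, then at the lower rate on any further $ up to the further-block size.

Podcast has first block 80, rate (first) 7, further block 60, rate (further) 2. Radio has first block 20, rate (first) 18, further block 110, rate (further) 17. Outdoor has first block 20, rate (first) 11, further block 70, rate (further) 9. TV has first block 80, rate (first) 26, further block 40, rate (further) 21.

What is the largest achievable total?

4810

Rank every tier by rate: TV/T1 26 > TV/T2 21 > Radio/T1 18 > Radio/T2 17 > Outdoor/T1 11 > Outdoor/T2 9 > Podcast/T1 7 > Podcast/T2 2.
Fill TV T1 block (80 at 26) — 150 left.
Fill TV T2 block (40 at 21) — 110 left.
Radio T1 at 18: fill all 20 — 90 left.
Radio T2 at 17: only 90 left, fill 90.
Total = 26×80 + 21×40 + 18×20 + 17×90 = 4810.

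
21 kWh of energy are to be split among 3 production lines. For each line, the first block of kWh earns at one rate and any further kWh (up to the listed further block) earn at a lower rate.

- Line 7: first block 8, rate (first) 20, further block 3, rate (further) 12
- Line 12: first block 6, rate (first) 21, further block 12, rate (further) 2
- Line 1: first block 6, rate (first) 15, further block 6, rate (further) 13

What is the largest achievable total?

389

Order all 6 blocks by rate: Line 12/tier1 21 > Line 7/tier1 20 > Line 1/tier1 15 > Line 1/tier2 13 > Line 7/tier2 12 > Line 12/tier2 2.
Line 12 tier1 at 21: fill all 6 → 15 left.
Line 7/tier1 (20): +8 → 7 left.
Fill Line 1 tier1 block (6 at 15) → 1 left.
Line 1 tier2 at 13: only 1 left, fill 1.
Total = 21×6 + 20×8 + 15×6 + 13×1 = 389.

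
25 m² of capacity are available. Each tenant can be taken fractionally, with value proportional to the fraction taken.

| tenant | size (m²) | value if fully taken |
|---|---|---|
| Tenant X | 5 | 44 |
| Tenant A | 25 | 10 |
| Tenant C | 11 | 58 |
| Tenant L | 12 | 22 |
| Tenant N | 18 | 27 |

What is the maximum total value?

118.5

Rank by value-to-size ratio: Tenant X 44/5≈8.8, Tenant C 58/11≈5.27, Tenant L 22/12≈1.83, Tenant N 27/18≈1.5, Tenant A 10/25≈0.4.
Tenant X: take in full, 5 m² for value 44 → 20 left.
Take all of Tenant C (11 m², value 58) → 9 m² left.
Fill the last 9 m² with part of Tenant L: 9/12 of it earns 16.5.
Total value = 118.5.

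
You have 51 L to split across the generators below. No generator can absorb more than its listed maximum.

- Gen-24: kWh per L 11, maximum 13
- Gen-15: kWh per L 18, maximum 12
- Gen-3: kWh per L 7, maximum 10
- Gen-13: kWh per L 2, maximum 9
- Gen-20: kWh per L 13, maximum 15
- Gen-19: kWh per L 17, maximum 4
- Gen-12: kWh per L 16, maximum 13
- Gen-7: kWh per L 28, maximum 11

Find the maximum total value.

Highest kWh per L first: Gen-7 28 > Gen-15 18 > Gen-19 17 > Gen-12 16 > Gen-20 13 > Gen-24 11 > Gen-3 7 > Gen-13 2.
Gen-7: +11 to 11 (cap) — 40 left.
Give Gen-15 12 to hit its cap of 12 — 28 left.
Gen-19: +4 to 4 (cap) — 24 left.
Give Gen-12 13 to hit its cap of 13 — 11 left.
Gen-20: +11 (room for 15) → 11. Pool exhausted.
Total = 18×12 + 13×11 + 17×4 + 16×13 + 28×11 = 943.

943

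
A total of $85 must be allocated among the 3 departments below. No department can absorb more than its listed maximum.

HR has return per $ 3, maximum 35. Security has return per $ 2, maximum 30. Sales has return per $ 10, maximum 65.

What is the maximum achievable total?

710

Rank by return per $: Sales 10 > HR 3 > Security 2.
Sales takes 65 to reach its cap of 65 — 20 left.
Only 20 left; HR takes them to reach 20.
Total = 3×20 + 10×65 = 710.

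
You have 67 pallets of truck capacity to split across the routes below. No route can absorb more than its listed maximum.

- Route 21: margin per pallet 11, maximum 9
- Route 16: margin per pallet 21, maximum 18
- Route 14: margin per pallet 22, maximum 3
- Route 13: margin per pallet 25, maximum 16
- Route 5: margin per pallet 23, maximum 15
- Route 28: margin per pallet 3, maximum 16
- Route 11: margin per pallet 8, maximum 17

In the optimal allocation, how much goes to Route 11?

Rank by margin per pallet: Route 13 25 > Route 5 23 > Route 14 22 > Route 16 21 > Route 21 11 > Route 11 8 > Route 28 3.
Give Route 13 16 to hit its cap of 16 ; 51 left.
Route 5 takes 15 to reach its cap of 15 ; 36 left.
Route 14: +3 to 3 (cap) ; 33 left.
Give Route 16 18 to hit its cap of 18 ; 15 left.
Give Route 21 9 to hit its cap of 9 ; 6 left.
Route 11: +6 (room for 17) → 6. Pool exhausted.

6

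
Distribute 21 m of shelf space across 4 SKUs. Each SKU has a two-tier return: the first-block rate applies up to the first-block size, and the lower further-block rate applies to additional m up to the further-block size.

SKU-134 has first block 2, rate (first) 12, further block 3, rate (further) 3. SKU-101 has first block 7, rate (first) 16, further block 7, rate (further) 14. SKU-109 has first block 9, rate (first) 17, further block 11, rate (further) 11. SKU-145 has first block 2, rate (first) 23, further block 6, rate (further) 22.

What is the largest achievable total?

395

Rank every tier by rate: SKU-145/first 23 > SKU-145/second 22 > SKU-109/first 17 > SKU-101/first 16 > SKU-101/second 14 > SKU-134/first 12 > SKU-109/second 11 > SKU-134/second 3.
Fill SKU-145 first block (2 at 23) — 19 left.
Fill SKU-145 second block (6 at 22) — 13 left.
Fill SKU-109 first block (9 at 17) — 4 left.
4 remain; put them into SKU-101 first at 16.
Total = 23×2 + 22×6 + 17×9 + 16×4 = 395.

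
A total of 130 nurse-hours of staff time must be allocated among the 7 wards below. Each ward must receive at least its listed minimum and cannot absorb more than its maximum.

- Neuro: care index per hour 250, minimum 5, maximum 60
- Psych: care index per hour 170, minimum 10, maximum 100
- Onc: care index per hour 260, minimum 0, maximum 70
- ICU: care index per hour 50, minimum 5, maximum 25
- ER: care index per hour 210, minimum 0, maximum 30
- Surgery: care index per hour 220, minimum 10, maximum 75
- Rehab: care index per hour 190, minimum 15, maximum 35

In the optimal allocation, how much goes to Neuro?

Meeting every minimum uses 5+10+0+5+0+10+15 = 45 nurse-hours, leaving 85.
Highest care index per hour first: Onc 260 > Neuro 250 > Surgery 220 > ER 210 > Rehab 190 > Psych 170 > ICU 50.
Onc takes 70 more to reach its cap of 70 — 15 left.
Neuro has room for 55 more but only 15 remain, so it gets 20.

20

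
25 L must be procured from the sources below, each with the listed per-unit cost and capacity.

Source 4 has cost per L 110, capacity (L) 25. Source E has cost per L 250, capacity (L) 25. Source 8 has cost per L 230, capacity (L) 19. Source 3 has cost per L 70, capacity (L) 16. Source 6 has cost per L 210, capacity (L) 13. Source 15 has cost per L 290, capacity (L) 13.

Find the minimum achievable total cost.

Use sources in increasing cost order.
Source 3 at 70: take all 16 L ; 9 still needed.
Source 4 (110): take the remaining 9 ; done.
Source 6, Source 8, Source E, Source 15: unused.
Cost = 16×70 + 9×110 = 2110.

2110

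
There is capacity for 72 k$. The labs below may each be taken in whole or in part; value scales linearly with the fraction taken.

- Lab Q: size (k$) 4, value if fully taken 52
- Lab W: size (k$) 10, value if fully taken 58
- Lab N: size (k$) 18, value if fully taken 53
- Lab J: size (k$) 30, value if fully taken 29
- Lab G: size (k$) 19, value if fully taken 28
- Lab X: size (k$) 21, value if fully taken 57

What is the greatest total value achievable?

248

Sort by value density: Lab Q 52/4≈13, Lab W 58/10≈5.8, Lab N 53/18≈2.94, Lab X 57/21≈2.71, Lab G 28/19≈1.47, Lab J 29/30≈0.967.
All 4 k$ of Lab Q fit (value 52) → 68 remain.
All 10 k$ of Lab W fit (value 58) → 58 remain.
Take all of Lab N (18 k$, value 53) → 40 k$ left.
Lab X: take in full, 21 k$ for value 57 → 19 left.
Lab G: take in full, 19 k$ for value 28 → 0 left.
Total value = 248.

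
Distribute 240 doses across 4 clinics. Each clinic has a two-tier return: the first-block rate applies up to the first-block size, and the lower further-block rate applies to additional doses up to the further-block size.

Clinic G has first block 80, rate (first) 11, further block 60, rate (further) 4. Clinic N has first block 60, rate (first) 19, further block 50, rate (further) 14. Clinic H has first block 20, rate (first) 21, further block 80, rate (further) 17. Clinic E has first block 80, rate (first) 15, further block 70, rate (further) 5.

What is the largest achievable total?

Order all 8 blocks by rate: Clinic H/tier1 21 > Clinic N/tier1 19 > Clinic H/tier2 17 > Clinic E/tier1 15 > Clinic N/tier2 14 > Clinic G/tier1 11 > Clinic E/tier2 5 > Clinic G/tier2 4.
Clinic H/tier1 (21): +20 — 220 left.
Clinic N/tier1 (19): +60 — 160 left.
Fill Clinic H tier2 block (80 at 17) — 80 left.
Clinic E tier1 at 15: fill all 80 — 0 left.
Total = 21×20 + 19×60 + 17×80 + 15×80 = 4120.

4120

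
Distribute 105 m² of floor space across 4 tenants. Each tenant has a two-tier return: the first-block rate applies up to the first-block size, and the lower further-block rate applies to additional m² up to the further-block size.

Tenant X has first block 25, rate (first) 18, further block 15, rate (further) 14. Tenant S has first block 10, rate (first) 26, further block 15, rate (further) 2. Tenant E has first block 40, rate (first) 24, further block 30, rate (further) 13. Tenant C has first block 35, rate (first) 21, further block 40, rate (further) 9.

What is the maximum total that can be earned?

Rank every tier by rate: Tenant S/tier1 26 > Tenant E/tier1 24 > Tenant C/tier1 21 > Tenant X/tier1 18 > Tenant X/tier2 14 > Tenant E/tier2 13 > Tenant C/tier2 9 > Tenant S/tier2 2.
Tenant S/tier1 (26): +10 → 95 left.
Fill Tenant E tier1 block (40 at 24) → 55 left.
Tenant C tier1 at 21: fill all 35 → 20 left.
20 remain; put them into Tenant X tier1 at 18.
Total = 26×10 + 24×40 + 21×35 + 18×20 = 2315.

2315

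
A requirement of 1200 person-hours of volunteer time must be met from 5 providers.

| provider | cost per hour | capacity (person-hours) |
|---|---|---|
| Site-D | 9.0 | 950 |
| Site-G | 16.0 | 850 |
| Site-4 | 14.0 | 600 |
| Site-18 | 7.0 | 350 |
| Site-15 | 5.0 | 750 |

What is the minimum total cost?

7100

Fill from the cheapest provider first.
Site-15 at 5.0: take all 750 person-hours → 450 still needed.
Site-18 (7.0): use full 350 → 100 person-hours to go.
Site-D at 9.0: take 100 of its 950 → requirement met.
Site-4, Site-G: unused.
Cost = 750×5.0 + 350×7.0 + 100×9.0 = 7100.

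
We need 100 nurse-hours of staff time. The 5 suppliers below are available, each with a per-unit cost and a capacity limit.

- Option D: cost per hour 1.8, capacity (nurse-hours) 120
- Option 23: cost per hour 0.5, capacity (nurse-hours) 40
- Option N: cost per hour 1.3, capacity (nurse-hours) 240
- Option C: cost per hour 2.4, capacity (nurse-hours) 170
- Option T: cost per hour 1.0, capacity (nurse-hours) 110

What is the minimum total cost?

Cheapest first:
Option 23 (0.5): use full 40 — 60 nurse-hours to go.
Option T (1.0): take the remaining 60 — done.
Option N, Option D, Option C: unused.
Cost = 40×0.5 + 60×1.0 = 80.

80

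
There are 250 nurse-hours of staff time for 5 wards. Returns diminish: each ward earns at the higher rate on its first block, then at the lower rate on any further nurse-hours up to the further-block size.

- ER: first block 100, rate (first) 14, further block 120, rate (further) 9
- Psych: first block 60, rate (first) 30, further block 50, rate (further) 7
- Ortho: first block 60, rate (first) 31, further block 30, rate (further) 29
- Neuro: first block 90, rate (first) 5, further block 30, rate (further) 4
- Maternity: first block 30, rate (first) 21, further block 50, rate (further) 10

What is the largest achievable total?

Order all 10 blocks by rate: Ortho/first 31 > Psych/first 30 > Ortho/second 29 > Maternity/first 21 > ER/first 14 > Maternity/second 10 > ER/second 9 > Psych/second 7 > Neuro/first 5 > Neuro/second 4.
Fill Ortho first block (60 at 31) ; 190 left.
Psych first at 30: fill all 60 ; 130 left.
Fill Ortho second block (30 at 29) ; 100 left.
Maternity/first (21): +30 ; 70 left.
ER/first: +70 of 100 at 14; pool empty.
Total = 31×60 + 30×60 + 29×30 + 21×30 + 14×70 = 6140.

6140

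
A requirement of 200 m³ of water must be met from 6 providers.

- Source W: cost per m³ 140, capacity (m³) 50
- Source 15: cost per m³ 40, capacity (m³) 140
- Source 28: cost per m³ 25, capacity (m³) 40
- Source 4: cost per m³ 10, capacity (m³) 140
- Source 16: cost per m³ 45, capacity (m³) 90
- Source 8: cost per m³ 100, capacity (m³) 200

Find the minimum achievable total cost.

3200

Cheapest first:
Source 4 (10): use full 140 ; 60 m³ to go.
Source 28 (25): use full 40 ; 20 m³ to go.
Take 20 from Source 15 at 40 to finish.
Source 16, Source 8, Source W: unused.
Cost = 140×10 + 40×25 + 20×40 = 3200.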